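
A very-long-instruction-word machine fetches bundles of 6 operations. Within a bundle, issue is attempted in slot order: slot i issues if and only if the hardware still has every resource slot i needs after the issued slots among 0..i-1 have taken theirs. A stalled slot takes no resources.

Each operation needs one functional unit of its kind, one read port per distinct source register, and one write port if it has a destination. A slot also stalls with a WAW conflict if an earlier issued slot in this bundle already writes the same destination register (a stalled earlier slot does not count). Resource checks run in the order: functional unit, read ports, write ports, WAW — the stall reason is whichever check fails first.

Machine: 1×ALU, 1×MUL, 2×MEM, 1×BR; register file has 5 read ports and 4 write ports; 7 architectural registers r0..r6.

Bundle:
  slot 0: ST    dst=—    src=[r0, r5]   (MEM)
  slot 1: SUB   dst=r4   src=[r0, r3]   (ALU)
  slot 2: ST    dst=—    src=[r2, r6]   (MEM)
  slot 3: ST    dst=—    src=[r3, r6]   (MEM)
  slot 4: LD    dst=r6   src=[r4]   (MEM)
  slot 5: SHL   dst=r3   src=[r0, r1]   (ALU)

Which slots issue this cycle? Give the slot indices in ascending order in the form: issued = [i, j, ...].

issued = [0, 1, 4]

#0 MEM src=r0,r5 dispatched  <A:1 Mu:1 Ld:1 B:1 rd:3 wr:4>
#1 ALU src=r0,r3 dispatched  <A:0 Mu:1 Ld:1 B:1 rd:1 wr:3>
#2 MEM src=r2,r6 held:RD_PORT  <A:0 Mu:1 Ld:1 B:1 rd:1 wr:3>
#3 MEM src=r3,r6 held:RD_PORT  <A:0 Mu:1 Ld:1 B:1 rd:1 wr:3>
#4 MEM src=r4 dispatched  <A:0 Mu:1 Ld:0 B:1 rd:0 wr:2>
#5 ALU src=r0,r1 held:FU  <A:0 Mu:1 Ld:0 B:1 rd:0 wr:2>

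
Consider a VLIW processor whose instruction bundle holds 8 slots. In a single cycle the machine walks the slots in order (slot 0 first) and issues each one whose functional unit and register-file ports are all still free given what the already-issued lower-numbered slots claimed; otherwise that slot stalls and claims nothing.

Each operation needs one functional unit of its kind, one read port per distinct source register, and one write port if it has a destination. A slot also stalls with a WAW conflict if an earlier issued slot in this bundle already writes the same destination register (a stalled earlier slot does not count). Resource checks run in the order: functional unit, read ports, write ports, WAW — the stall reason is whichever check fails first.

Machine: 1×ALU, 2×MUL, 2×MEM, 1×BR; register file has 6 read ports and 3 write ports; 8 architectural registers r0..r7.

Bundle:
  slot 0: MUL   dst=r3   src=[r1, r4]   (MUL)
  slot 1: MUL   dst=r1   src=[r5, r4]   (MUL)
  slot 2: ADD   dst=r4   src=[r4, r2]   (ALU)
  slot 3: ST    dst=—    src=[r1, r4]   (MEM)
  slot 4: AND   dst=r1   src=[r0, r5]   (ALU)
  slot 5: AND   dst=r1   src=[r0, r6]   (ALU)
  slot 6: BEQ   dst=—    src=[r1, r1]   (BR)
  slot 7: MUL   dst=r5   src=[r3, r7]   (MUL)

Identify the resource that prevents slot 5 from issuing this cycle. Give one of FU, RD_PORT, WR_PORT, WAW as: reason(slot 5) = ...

[0] MUL needs rd=2 wr=1: ok; after: ALU=1 MUL=1 MEM=2 BR=1, R=4, W=2
[1] MUL needs rd=2 wr=1: ok; after: ALU=1 MUL=0 MEM=2 BR=1, R=2, W=1
[2] ALU needs rd=2 wr=1: ok; after: ALU=0 MUL=0 MEM=2 BR=1, R=0, W=0
[3] MEM needs rd=2 wr=0: RD_PORT; after: ALU=0 MUL=0 MEM=2 BR=1, R=0, W=0
[4] ALU needs rd=2 wr=1: FU; after: ALU=0 MUL=0 MEM=2 BR=1, R=0, W=0
[5] ALU needs rd=2 wr=1: FU; after: ALU=0 MUL=0 MEM=2 BR=1, R=0, W=0
[6] BR needs rd=1 wr=0: RD_PORT; after: ALU=0 MUL=0 MEM=2 BR=1, R=0, W=0
[7] MUL needs rd=2 wr=1: FU; after: ALU=0 MUL=0 MEM=2 BR=1, R=0, W=0

reason(slot 5) = FU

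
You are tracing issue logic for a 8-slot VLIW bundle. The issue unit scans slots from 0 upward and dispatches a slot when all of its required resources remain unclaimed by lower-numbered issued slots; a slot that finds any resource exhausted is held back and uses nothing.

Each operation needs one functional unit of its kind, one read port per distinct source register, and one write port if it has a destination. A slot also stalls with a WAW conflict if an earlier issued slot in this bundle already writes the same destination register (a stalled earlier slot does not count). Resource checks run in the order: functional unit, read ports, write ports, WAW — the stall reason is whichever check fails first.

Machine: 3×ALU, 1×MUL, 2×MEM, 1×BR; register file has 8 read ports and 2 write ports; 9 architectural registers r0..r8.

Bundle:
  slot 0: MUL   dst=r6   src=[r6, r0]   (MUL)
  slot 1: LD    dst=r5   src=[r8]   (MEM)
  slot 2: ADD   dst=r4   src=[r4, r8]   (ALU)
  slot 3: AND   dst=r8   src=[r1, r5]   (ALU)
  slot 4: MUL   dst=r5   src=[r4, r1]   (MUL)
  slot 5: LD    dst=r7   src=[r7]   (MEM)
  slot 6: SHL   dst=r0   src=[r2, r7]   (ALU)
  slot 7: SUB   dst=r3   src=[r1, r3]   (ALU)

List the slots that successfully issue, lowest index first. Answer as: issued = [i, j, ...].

(0) want 1×MUL +2rd +1wr — yes → AL3|MU0|ME2|BR1|rd6|wr1
(1) want 1×MEM +1rd +1wr — yes → AL3|MU0|ME1|BR1|rd5|wr0
(2) want 1×ALU +2rd +1wr — WR_PORT → AL3|MU0|ME1|BR1|rd5|wr0
(3) want 1×ALU +2rd +1wr — WR_PORT → AL3|MU0|ME1|BR1|rd5|wr0
(4) want 1×MUL +2rd +1wr — FU → AL3|MU0|ME1|BR1|rd5|wr0
(5) want 1×MEM +1rd +1wr — WR_PORT → AL3|MU0|ME1|BR1|rd5|wr0
(6) want 1×ALU +2rd +1wr — WR_PORT → AL3|MU0|ME1|BR1|rd5|wr0
(7) want 1×ALU +2rd +1wr — WR_PORT → AL3|MU0|ME1|BR1|rd5|wr0

issued = [0, 1]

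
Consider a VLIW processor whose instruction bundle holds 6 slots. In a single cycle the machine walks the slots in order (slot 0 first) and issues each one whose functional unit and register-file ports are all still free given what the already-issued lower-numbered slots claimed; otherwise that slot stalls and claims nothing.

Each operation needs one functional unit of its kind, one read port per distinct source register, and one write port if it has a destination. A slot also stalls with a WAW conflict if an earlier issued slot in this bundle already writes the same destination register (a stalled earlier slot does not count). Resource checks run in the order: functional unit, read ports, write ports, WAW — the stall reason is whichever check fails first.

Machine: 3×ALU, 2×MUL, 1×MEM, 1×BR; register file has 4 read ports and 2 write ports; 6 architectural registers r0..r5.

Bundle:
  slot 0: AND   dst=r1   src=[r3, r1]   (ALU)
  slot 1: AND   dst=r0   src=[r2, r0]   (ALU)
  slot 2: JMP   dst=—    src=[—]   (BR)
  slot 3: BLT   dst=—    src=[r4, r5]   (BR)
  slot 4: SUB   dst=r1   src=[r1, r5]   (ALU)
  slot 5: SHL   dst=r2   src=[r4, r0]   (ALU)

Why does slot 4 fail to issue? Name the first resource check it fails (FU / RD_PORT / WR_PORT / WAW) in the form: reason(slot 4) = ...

reason(slot 4) = RD_PORT

  0. ALU→r1 ⇒ go  {2A/2Mu/1Ld/1B | 2r 1w}
  1. ALU→r0 ⇒ go  {1A/2Mu/1Ld/1B | 0r 0w}
  2. BR ⇒ go  {1A/2Mu/1Ld/0B | 0r 0w}
  3. BR ⇒ no(FU)  {1A/2Mu/1Ld/0B | 0r 0w}
  4. ALU→r1 ⇒ no(RD_PORT)  {1A/2Mu/1Ld/0B | 0r 0w}
  5. ALU→r2 ⇒ no(RD_PORT)  {1A/2Mu/1Ld/0B | 0r 0w}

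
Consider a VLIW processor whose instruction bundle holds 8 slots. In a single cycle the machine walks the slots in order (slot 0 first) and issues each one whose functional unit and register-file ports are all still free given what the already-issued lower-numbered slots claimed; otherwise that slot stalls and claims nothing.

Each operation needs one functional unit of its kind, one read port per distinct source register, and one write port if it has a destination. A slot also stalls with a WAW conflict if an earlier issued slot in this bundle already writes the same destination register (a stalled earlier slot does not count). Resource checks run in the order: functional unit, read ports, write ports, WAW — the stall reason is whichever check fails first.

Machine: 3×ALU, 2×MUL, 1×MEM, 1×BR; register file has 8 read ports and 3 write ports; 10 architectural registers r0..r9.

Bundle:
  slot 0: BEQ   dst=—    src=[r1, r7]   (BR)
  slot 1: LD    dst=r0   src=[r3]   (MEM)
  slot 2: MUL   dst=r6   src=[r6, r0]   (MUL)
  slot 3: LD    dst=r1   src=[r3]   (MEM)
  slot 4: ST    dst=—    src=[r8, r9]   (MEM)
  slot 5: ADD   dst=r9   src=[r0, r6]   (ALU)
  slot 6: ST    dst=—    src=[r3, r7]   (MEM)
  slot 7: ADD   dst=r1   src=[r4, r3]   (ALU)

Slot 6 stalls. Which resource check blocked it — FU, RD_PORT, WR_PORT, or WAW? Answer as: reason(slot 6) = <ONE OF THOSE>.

reason(slot 6) = FU

(0) want 1×BR +2rd +0wr — yes → AL3|MU2|ME1|BR0|rd6|wr3
(1) want 1×MEM +1rd +1wr — yes → AL3|MU2|ME0|BR0|rd5|wr2
(2) want 1×MUL +2rd +1wr — yes → AL3|MU1|ME0|BR0|rd3|wr1
(3) want 1×MEM +1rd +1wr — FU → AL3|MU1|ME0|BR0|rd3|wr1
(4) want 1×MEM +2rd +0wr — FU → AL3|MU1|ME0|BR0|rd3|wr1
(5) want 1×ALU +2rd +1wr — yes → AL2|MU1|ME0|BR0|rd1|wr0
(6) want 1×MEM +2rd +0wr — FU → AL2|MU1|ME0|BR0|rd1|wr0
(7) want 1×ALU +2rd +1wr — RD_PORT → AL2|MU1|ME0|BR0|rd1|wr0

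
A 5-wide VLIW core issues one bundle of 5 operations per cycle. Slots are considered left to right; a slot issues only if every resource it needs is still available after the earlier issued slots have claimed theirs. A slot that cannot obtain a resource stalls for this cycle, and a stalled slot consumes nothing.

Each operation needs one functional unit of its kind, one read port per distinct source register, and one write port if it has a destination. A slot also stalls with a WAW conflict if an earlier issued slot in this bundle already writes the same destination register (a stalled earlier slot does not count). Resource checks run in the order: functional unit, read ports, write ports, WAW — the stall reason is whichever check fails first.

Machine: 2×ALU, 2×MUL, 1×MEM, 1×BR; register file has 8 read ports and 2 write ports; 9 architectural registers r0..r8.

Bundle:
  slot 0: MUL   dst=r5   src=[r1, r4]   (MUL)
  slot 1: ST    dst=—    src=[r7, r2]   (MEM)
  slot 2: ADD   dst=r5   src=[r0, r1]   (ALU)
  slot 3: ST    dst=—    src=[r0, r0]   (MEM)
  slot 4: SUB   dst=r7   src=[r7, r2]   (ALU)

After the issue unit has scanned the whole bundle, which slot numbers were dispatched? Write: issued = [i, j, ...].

issued = [0, 1, 4]

slot 0 (MUL): ISSUE — free A2,Mu1,Ld1,B1 rp6 wp1
slot 1 (MEM): ISSUE — free A2,Mu1,Ld0,B1 rp4 wp1
slot 2 (ALU): stall WAW — free A2,Mu1,Ld0,B1 rp4 wp1
slot 3 (MEM): stall FU — free A2,Mu1,Ld0,B1 rp4 wp1
slot 4 (ALU): ISSUE — free A1,Mu1,Ld0,B1 rp2 wp0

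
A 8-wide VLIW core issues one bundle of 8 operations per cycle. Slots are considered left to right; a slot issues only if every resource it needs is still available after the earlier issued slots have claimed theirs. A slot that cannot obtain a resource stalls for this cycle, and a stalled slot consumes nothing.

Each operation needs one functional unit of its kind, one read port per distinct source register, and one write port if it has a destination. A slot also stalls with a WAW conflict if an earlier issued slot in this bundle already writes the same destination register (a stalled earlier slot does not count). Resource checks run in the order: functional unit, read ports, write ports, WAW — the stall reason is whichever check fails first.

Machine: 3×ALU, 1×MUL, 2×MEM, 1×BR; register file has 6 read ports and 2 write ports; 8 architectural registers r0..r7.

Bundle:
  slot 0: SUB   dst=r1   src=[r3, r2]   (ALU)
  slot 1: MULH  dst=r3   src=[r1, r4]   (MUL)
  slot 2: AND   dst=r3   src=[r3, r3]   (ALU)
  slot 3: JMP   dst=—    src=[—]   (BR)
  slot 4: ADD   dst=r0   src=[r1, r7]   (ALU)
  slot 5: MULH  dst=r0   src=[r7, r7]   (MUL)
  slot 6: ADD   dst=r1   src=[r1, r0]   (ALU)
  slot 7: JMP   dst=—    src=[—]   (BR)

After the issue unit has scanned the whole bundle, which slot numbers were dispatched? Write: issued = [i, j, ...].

(0) want 1×ALU +2rd +1wr — yes → AL2|MU1|ME2|BR1|rd4|wr1
(1) want 1×MUL +2rd +1wr — yes → AL2|MU0|ME2|BR1|rd2|wr0
(2) want 1×ALU +1rd +1wr — WR_PORT → AL2|MU0|ME2|BR1|rd2|wr0
(3) want 1×BR +0rd +0wr — yes → AL2|MU0|ME2|BR0|rd2|wr0
(4) want 1×ALU +2rd +1wr — WR_PORT → AL2|MU0|ME2|BR0|rd2|wr0
(5) want 1×MUL +1rd +1wr — FU → AL2|MU0|ME2|BR0|rd2|wr0
(6) want 1×ALU +2rd +1wr — WR_PORT → AL2|MU0|ME2|BR0|rd2|wr0
(7) want 1×BR +0rd +0wr — FU → AL2|MU0|ME2|BR0|rd2|wr0

issued = [0, 1, 3]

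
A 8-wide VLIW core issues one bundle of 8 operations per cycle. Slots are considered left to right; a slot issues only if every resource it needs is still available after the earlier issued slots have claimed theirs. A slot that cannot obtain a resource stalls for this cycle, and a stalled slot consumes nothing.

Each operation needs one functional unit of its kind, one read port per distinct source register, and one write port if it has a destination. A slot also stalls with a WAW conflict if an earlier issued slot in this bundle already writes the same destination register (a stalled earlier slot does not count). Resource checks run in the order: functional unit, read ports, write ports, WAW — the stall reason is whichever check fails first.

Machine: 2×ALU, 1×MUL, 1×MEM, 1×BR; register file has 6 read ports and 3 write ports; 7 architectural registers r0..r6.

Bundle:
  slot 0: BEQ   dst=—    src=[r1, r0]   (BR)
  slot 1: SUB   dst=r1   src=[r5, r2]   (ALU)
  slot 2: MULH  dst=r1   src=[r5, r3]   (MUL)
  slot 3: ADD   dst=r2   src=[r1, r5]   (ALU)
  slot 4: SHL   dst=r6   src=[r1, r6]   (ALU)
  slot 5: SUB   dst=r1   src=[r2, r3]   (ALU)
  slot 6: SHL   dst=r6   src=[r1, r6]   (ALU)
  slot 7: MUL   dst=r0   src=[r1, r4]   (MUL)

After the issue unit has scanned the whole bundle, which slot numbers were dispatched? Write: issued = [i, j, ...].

issued = [0, 1, 3]

slot 0 (BR): ISSUE — free A2,Mu1,Ld1,B0 rp4 wp3
slot 1 (ALU): ISSUE — free A1,Mu1,Ld1,B0 rp2 wp2
slot 2 (MUL): stall WAW — free A1,Mu1,Ld1,B0 rp2 wp2
slot 3 (ALU): ISSUE — free A0,Mu1,Ld1,B0 rp0 wp1
slot 4 (ALU): stall FU — free A0,Mu1,Ld1,B0 rp0 wp1
slot 5 (ALU): stall FU — free A0,Mu1,Ld1,B0 rp0 wp1
slot 6 (ALU): stall FU — free A0,Mu1,Ld1,B0 rp0 wp1
slot 7 (MUL): stall RD_PORT — free A0,Mu1,Ld1,B0 rp0 wp1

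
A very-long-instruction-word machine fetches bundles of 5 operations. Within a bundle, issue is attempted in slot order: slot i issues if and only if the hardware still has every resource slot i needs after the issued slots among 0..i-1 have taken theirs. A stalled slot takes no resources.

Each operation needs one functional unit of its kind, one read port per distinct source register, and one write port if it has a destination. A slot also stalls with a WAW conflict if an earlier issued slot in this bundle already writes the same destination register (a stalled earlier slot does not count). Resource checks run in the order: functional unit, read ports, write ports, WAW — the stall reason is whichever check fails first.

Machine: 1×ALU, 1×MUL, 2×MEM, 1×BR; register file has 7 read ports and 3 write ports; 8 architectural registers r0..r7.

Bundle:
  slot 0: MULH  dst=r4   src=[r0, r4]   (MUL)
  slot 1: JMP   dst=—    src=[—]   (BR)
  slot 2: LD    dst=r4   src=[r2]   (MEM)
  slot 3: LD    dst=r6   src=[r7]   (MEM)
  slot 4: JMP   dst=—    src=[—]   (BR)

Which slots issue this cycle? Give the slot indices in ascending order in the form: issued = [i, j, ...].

  0. MUL→r4 ⇒ go  {1A/0Mu/2Ld/1B | 5r 2w}
  1. BR ⇒ go  {1A/0Mu/2Ld/0B | 5r 2w}
  2. MEM→r4 ⇒ no(WAW)  {1A/0Mu/2Ld/0B | 5r 2w}
  3. MEM→r6 ⇒ go  {1A/0Mu/1Ld/0B | 4r 1w}
  4. BR ⇒ no(FU)  {1A/0Mu/1Ld/0B | 4r 1w}

issued = [0, 1, 3]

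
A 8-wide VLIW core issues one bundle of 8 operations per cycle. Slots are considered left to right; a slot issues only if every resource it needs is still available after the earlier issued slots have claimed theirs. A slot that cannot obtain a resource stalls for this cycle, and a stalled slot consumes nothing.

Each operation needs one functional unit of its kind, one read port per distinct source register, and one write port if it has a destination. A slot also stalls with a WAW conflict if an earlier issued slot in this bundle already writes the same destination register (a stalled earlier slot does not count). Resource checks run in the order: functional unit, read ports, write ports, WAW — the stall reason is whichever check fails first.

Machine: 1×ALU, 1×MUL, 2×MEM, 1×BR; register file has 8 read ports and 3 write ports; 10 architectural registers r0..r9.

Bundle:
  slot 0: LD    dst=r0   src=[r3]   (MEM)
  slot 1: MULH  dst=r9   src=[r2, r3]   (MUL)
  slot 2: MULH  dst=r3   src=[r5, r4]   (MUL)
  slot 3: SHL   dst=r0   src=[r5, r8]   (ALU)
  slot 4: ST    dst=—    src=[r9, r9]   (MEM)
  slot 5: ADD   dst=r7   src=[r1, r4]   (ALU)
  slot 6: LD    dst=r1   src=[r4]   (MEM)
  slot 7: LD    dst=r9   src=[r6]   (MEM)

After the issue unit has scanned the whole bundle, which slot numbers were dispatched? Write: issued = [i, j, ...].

issued = [0, 1, 4, 5]

(0) want 1×MEM +1rd +1wr — yes → AL1|MU1|ME1|BR1|rd7|wr2
(1) want 1×MUL +2rd +1wr — yes → AL1|MU0|ME1|BR1|rd5|wr1
(2) want 1×MUL +2rd +1wr — FU → AL1|MU0|ME1|BR1|rd5|wr1
(3) want 1×ALU +2rd +1wr — WAW → AL1|MU0|ME1|BR1|rd5|wr1
(4) want 1×MEM +1rd +0wr — yes → AL1|MU0|ME0|BR1|rd4|wr1
(5) want 1×ALU +2rd +1wr — yes → AL0|MU0|ME0|BR1|rd2|wr0
(6) want 1×MEM +1rd +1wr — FU → AL0|MU0|ME0|BR1|rd2|wr0
(7) want 1×MEM +1rd +1wr — FU → AL0|MU0|ME0|BR1|rd2|wr0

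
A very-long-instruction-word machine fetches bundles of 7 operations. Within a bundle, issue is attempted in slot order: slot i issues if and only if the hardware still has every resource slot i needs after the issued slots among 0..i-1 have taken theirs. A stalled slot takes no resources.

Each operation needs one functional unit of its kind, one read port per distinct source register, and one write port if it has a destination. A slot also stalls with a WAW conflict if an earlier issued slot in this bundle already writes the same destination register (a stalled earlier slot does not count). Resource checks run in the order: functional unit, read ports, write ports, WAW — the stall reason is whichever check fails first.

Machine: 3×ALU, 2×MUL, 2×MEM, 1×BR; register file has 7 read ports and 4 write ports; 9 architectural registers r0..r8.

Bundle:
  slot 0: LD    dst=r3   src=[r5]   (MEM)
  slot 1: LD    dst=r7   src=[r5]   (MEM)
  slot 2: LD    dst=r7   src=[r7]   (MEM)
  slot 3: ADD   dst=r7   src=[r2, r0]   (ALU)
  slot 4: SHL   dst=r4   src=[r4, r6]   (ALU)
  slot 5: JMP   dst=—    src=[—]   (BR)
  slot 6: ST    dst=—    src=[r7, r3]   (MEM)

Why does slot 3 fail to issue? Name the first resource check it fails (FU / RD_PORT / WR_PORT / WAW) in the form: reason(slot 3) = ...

reason(slot 3) = WAW

#0 MEM src=r5 dispatched  <A:3 Mu:2 Ld:1 B:1 rd:6 wr:3>
#1 MEM src=r5 dispatched  <A:3 Mu:2 Ld:0 B:1 rd:5 wr:2>
#2 MEM src=r7 held:FU  <A:3 Mu:2 Ld:0 B:1 rd:5 wr:2>
#3 ALU src=r2,r0 held:WAW  <A:3 Mu:2 Ld:0 B:1 rd:5 wr:2>
#4 ALU src=r4,r6 dispatched  <A:2 Mu:2 Ld:0 B:1 rd:3 wr:1>
#5 BR src=- dispatched  <A:2 Mu:2 Ld:0 B:0 rd:3 wr:1>
#6 MEM src=r7,r3 held:FU  <A:2 Mu:2 Ld:0 B:0 rd:3 wr:1>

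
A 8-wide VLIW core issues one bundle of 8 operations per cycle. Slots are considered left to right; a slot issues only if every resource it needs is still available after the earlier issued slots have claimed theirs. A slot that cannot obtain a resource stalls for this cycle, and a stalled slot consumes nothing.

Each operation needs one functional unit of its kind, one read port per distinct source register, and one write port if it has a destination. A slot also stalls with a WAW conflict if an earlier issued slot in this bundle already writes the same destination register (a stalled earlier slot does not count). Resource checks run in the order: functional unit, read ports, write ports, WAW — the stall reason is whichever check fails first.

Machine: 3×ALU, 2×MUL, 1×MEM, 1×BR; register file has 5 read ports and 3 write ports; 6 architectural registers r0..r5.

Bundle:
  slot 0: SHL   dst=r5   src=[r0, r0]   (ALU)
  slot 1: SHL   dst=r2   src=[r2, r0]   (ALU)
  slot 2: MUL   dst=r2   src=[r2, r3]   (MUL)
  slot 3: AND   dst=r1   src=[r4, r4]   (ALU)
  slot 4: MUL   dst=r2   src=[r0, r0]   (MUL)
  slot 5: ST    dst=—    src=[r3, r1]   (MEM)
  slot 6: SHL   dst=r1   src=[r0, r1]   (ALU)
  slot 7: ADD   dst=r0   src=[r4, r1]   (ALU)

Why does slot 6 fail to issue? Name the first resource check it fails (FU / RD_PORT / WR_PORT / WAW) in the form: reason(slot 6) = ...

  0. ALU→r5 ⇒ go  {2A/2Mu/1Ld/1B | 4r 2w}
  1. ALU→r2 ⇒ go  {1A/2Mu/1Ld/1B | 2r 1w}
  2. MUL→r2 ⇒ no(WAW)  {1A/2Mu/1Ld/1B | 2r 1w}
  3. ALU→r1 ⇒ go  {0A/2Mu/1Ld/1B | 1r 0w}
  4. MUL→r2 ⇒ no(WR_PORT)  {0A/2Mu/1Ld/1B | 1r 0w}
  5. MEM ⇒ no(RD_PORT)  {0A/2Mu/1Ld/1B | 1r 0w}
  6. ALU→r1 ⇒ no(FU)  {0A/2Mu/1Ld/1B | 1r 0w}
  7. ALU→r0 ⇒ no(FU)  {0A/2Mu/1Ld/1B | 1r 0w}

reason(slot 6) = FU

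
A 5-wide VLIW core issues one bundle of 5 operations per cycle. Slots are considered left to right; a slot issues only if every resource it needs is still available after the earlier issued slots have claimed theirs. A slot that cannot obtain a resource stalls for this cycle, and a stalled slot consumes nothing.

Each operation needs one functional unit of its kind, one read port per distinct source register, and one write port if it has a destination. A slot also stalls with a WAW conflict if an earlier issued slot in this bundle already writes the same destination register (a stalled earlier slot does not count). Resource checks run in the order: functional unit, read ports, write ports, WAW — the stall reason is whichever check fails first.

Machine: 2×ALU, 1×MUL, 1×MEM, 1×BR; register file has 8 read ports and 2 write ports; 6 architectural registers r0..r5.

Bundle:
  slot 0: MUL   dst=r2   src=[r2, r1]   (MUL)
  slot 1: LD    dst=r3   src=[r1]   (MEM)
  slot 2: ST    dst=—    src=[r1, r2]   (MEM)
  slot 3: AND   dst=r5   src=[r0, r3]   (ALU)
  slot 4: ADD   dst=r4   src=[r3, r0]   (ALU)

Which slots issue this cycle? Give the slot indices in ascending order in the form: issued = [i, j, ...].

[0] MUL needs rd=2 wr=1: ok; after: ALU=2 MUL=0 MEM=1 BR=1, R=6, W=1
[1] MEM needs rd=1 wr=1: ok; after: ALU=2 MUL=0 MEM=0 BR=1, R=5, W=0
[2] MEM needs rd=2 wr=0: FU; after: ALU=2 MUL=0 MEM=0 BR=1, R=5, W=0
[3] ALU needs rd=2 wr=1: WR_PORT; after: ALU=2 MUL=0 MEM=0 BR=1, R=5, W=0
[4] ALU needs rd=2 wr=1: WR_PORT; after: ALU=2 MUL=0 MEM=0 BR=1, R=5, W=0

issued = [0, 1]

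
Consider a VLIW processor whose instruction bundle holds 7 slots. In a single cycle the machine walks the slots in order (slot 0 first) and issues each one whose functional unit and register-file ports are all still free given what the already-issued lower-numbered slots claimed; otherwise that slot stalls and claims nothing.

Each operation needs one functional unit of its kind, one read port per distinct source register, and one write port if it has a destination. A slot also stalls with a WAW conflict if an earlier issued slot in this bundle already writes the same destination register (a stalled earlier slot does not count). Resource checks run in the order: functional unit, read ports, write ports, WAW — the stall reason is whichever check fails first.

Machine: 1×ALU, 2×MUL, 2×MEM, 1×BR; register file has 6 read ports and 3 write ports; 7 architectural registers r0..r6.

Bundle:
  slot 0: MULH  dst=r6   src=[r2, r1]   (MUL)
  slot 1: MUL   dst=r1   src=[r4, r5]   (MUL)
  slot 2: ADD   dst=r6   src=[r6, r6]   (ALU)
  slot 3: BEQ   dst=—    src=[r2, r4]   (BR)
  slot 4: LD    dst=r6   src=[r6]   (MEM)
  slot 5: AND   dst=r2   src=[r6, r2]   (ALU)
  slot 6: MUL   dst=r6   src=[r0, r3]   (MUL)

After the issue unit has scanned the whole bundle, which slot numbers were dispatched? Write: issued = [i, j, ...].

issued = [0, 1, 3]

  0. MUL→r6 ⇒ go  {1A/1Mu/2Ld/1B | 4r 2w}
  1. MUL→r1 ⇒ go  {1A/0Mu/2Ld/1B | 2r 1w}
  2. ALU→r6 ⇒ no(WAW)  {1A/0Mu/2Ld/1B | 2r 1w}
  3. BR ⇒ go  {1A/0Mu/2Ld/0B | 0r 1w}
  4. MEM→r6 ⇒ no(RD_PORT)  {1A/0Mu/2Ld/0B | 0r 1w}
  5. ALU→r2 ⇒ no(RD_PORT)  {1A/0Mu/2Ld/0B | 0r 1w}
  6. MUL→r6 ⇒ no(FU)  {1A/0Mu/2Ld/0B | 0r 1w}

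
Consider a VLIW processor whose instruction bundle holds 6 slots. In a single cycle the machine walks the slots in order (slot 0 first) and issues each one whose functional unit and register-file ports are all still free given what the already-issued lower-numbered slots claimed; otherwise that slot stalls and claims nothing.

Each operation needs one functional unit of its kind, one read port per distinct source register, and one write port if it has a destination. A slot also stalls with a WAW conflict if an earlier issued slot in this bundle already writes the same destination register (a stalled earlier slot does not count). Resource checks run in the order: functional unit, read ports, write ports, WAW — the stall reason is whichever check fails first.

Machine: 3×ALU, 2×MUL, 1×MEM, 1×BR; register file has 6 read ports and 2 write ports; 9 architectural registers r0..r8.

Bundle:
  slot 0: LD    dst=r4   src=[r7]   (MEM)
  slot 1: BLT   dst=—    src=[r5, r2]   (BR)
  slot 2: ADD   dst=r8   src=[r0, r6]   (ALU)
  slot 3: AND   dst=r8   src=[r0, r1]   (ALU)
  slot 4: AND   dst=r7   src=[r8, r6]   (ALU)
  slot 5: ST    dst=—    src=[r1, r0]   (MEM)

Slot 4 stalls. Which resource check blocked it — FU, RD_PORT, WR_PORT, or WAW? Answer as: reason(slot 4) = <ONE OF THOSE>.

reason(slot 4) = RD_PORT

[0] MEM needs rd=1 wr=1: ok; after: ALU=3 MUL=2 MEM=0 BR=1, R=5, W=1
[1] BR needs rd=2 wr=0: ok; after: ALU=3 MUL=2 MEM=0 BR=0, R=3, W=1
[2] ALU needs rd=2 wr=1: ok; after: ALU=2 MUL=2 MEM=0 BR=0, R=1, W=0
[3] ALU needs rd=2 wr=1: RD_PORT; after: ALU=2 MUL=2 MEM=0 BR=0, R=1, W=0
[4] ALU needs rd=2 wr=1: RD_PORT; after: ALU=2 MUL=2 MEM=0 BR=0, R=1, W=0
[5] MEM needs rd=2 wr=0: FU; after: ALU=2 MUL=2 MEM=0 BR=0, R=1, W=0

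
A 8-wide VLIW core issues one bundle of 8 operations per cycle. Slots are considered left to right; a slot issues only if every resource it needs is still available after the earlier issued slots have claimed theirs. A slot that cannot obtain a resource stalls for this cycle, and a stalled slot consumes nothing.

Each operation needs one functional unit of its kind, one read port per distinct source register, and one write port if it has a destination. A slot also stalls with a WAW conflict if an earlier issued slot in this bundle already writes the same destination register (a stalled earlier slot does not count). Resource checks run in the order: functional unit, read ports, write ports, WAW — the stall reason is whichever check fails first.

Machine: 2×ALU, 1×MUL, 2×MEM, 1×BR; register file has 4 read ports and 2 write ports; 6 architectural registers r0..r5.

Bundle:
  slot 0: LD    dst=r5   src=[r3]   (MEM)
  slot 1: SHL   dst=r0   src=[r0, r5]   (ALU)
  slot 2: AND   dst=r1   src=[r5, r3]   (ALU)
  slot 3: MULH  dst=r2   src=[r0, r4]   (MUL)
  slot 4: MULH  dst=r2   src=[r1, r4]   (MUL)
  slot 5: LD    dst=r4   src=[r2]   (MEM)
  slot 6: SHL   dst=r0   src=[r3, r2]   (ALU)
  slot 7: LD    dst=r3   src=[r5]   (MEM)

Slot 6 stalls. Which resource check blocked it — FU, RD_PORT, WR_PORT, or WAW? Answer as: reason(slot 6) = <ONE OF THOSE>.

reason(slot 6) = RD_PORT

(0) want 1×MEM +1rd +1wr — yes → AL2|MU1|ME1|BR1|rd3|wr1
(1) want 1×ALU +2rd +1wr — yes → AL1|MU1|ME1|BR1|rd1|wr0
(2) want 1×ALU +2rd +1wr — RD_PORT → AL1|MU1|ME1|BR1|rd1|wr0
(3) want 1×MUL +2rd +1wr — RD_PORT → AL1|MU1|ME1|BR1|rd1|wr0
(4) want 1×MUL +2rd +1wr — RD_PORT → AL1|MU1|ME1|BR1|rd1|wr0
(5) want 1×MEM +1rd +1wr — WR_PORT → AL1|MU1|ME1|BR1|rd1|wr0
(6) want 1×ALU +2rd +1wr — RD_PORT → AL1|MU1|ME1|BR1|rd1|wr0
(7) want 1×MEM +1rd +1wr — WR_PORT → AL1|MU1|ME1|BR1|rd1|wr0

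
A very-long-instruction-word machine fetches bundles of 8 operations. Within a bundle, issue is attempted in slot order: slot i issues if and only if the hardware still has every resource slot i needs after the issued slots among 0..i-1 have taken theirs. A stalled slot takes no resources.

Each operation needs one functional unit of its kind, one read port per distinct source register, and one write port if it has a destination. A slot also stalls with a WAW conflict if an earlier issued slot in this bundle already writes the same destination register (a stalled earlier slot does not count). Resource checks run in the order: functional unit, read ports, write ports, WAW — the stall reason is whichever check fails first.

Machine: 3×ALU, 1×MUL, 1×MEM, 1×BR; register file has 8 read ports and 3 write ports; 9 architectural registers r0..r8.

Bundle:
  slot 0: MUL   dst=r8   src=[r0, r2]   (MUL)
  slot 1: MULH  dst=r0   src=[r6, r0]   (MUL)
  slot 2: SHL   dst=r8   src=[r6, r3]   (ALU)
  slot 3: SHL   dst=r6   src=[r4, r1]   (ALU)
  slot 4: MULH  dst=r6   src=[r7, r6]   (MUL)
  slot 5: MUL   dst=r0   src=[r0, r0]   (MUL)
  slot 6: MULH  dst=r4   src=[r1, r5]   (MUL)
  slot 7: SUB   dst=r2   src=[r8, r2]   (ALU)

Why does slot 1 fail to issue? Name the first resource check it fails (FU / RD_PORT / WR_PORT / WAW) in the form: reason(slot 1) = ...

#0 MUL src=r0,r2 dispatched  <A:3 Mu:0 Ld:1 B:1 rd:6 wr:2>
#1 MUL src=r6,r0 held:FU  <A:3 Mu:0 Ld:1 B:1 rd:6 wr:2>
#2 ALU src=r6,r3 held:WAW  <A:3 Mu:0 Ld:1 B:1 rd:6 wr:2>
#3 ALU src=r4,r1 dispatched  <A:2 Mu:0 Ld:1 B:1 rd:4 wr:1>
#4 MUL src=r7,r6 held:FU  <A:2 Mu:0 Ld:1 B:1 rd:4 wr:1>
#5 MUL src=r0,r0 held:FU  <A:2 Mu:0 Ld:1 B:1 rd:4 wr:1>
#6 MUL src=r1,r5 held:FU  <A:2 Mu:0 Ld:1 B:1 rd:4 wr:1>
#7 ALU src=r8,r2 dispatched  <A:1 Mu:0 Ld:1 B:1 rd:2 wr:0>

reason(slot 1) = FU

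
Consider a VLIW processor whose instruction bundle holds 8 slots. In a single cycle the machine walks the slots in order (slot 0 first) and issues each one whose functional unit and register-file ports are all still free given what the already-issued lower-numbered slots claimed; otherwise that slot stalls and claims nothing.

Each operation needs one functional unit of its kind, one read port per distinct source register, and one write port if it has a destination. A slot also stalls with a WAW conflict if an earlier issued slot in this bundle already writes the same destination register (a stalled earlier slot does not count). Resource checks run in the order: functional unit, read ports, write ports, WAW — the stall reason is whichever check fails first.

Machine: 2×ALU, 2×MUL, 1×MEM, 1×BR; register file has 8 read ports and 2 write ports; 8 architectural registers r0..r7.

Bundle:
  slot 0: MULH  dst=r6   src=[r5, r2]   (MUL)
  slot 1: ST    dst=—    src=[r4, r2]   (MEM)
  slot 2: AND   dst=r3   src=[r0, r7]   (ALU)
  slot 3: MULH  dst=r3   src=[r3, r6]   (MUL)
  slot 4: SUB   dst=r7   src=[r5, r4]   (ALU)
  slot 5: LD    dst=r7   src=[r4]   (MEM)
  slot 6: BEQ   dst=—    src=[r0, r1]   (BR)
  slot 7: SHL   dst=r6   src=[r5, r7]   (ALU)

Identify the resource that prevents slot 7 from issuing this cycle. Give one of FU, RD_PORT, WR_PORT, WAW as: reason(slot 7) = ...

[0] MUL needs rd=2 wr=1: ok; after: ALU=2 MUL=1 MEM=1 BR=1, R=6, W=1
[1] MEM needs rd=2 wr=0: ok; after: ALU=2 MUL=1 MEM=0 BR=1, R=4, W=1
[2] ALU needs rd=2 wr=1: ok; after: ALU=1 MUL=1 MEM=0 BR=1, R=2, W=0
[3] MUL needs rd=2 wr=1: WR_PORT; after: ALU=1 MUL=1 MEM=0 BR=1, R=2, W=0
[4] ALU needs rd=2 wr=1: WR_PORT; after: ALU=1 MUL=1 MEM=0 BR=1, R=2, W=0
[5] MEM needs rd=1 wr=1: FU; after: ALU=1 MUL=1 MEM=0 BR=1, R=2, W=0
[6] BR needs rd=2 wr=0: ok; after: ALU=1 MUL=1 MEM=0 BR=0, R=0, W=0
[7] ALU needs rd=2 wr=1: RD_PORT; after: ALU=1 MUL=1 MEM=0 BR=0, R=0, W=0

reason(slot 7) = RD_PORT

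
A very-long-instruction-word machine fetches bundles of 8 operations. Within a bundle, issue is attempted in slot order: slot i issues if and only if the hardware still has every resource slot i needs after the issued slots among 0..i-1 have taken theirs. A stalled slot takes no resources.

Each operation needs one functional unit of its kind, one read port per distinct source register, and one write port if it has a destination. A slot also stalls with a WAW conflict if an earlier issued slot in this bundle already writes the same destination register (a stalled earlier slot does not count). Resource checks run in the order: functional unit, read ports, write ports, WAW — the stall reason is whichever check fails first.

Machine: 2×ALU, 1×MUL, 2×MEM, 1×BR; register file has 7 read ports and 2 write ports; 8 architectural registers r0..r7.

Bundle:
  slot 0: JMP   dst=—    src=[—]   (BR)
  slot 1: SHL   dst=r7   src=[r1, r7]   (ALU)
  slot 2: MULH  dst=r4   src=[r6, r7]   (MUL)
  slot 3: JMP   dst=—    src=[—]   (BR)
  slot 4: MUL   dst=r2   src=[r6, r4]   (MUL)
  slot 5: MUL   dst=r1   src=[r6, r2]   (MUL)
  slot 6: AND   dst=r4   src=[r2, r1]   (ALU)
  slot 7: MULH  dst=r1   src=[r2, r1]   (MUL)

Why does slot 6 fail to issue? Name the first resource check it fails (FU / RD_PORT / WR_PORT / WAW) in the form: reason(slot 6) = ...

reason(slot 6) = WR_PORT

#0 BR src=- dispatched  <A:2 Mu:1 Ld:2 B:0 rd:7 wr:2>
#1 ALU src=r1,r7 dispatched  <A:1 Mu:1 Ld:2 B:0 rd:5 wr:1>
#2 MUL src=r6,r7 dispatched  <A:1 Mu:0 Ld:2 B:0 rd:3 wr:0>
#3 BR src=- held:FU  <A:1 Mu:0 Ld:2 B:0 rd:3 wr:0>
#4 MUL src=r6,r4 held:FU  <A:1 Mu:0 Ld:2 B:0 rd:3 wr:0>
#5 MUL src=r6,r2 held:FU  <A:1 Mu:0 Ld:2 B:0 rd:3 wr:0>
#6 ALU src=r2,r1 held:WR_PORT  <A:1 Mu:0 Ld:2 B:0 rd:3 wr:0>
#7 MUL src=r2,r1 held:FU  <A:1 Mu:0 Ld:2 B:0 rd:3 wr:0>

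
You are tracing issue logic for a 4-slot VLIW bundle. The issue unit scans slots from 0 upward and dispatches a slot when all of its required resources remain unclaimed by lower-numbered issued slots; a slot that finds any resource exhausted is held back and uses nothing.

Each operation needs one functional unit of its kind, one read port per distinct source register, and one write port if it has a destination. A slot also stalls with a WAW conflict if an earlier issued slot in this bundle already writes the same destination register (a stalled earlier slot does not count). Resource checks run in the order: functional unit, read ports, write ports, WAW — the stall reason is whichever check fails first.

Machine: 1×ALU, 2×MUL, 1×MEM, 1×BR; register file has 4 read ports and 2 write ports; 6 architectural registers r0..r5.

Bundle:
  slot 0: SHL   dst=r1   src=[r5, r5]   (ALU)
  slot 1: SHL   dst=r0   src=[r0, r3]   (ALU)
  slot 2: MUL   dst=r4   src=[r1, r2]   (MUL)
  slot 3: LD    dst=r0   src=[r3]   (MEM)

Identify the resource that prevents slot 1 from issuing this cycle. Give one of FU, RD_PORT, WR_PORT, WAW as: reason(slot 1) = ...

#0 ALU src=r5,r5 dispatched  <A:0 Mu:2 Ld:1 B:1 rd:3 wr:1>
#1 ALU src=r0,r3 held:FU  <A:0 Mu:2 Ld:1 B:1 rd:3 wr:1>
#2 MUL src=r1,r2 dispatched  <A:0 Mu:1 Ld:1 B:1 rd:1 wr:0>
#3 MEM src=r3 held:WR_PORT  <A:0 Mu:1 Ld:1 B:1 rd:1 wr:0>

reason(slot 1) = FU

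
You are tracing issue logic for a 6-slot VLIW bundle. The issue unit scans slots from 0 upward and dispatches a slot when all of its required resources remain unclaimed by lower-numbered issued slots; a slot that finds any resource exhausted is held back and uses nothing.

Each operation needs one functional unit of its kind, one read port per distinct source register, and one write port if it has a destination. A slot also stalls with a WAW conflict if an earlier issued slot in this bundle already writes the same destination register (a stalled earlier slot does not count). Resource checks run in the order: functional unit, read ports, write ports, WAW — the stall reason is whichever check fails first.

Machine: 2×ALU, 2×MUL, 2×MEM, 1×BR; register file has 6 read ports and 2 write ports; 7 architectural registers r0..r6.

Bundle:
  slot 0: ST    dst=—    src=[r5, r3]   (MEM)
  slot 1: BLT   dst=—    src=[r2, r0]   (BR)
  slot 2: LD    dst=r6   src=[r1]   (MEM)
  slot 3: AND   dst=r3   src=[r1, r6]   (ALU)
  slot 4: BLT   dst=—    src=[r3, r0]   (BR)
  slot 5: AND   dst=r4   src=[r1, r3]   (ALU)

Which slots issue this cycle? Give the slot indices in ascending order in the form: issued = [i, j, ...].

issued = [0, 1, 2]

#0 MEM src=r5,r3 dispatched  <A:2 Mu:2 Ld:1 B:1 rd:4 wr:2>
#1 BR src=r2,r0 dispatched  <A:2 Mu:2 Ld:1 B:0 rd:2 wr:2>
#2 MEM src=r1 dispatched  <A:2 Mu:2 Ld:0 B:0 rd:1 wr:1>
#3 ALU src=r1,r6 held:RD_PORT  <A:2 Mu:2 Ld:0 B:0 rd:1 wr:1>
#4 BR src=r3,r0 held:FU  <A:2 Mu:2 Ld:0 B:0 rd:1 wr:1>
#5 ALU src=r1,r3 held:RD_PORT  <A:2 Mu:2 Ld:0 B:0 rd:1 wr:1>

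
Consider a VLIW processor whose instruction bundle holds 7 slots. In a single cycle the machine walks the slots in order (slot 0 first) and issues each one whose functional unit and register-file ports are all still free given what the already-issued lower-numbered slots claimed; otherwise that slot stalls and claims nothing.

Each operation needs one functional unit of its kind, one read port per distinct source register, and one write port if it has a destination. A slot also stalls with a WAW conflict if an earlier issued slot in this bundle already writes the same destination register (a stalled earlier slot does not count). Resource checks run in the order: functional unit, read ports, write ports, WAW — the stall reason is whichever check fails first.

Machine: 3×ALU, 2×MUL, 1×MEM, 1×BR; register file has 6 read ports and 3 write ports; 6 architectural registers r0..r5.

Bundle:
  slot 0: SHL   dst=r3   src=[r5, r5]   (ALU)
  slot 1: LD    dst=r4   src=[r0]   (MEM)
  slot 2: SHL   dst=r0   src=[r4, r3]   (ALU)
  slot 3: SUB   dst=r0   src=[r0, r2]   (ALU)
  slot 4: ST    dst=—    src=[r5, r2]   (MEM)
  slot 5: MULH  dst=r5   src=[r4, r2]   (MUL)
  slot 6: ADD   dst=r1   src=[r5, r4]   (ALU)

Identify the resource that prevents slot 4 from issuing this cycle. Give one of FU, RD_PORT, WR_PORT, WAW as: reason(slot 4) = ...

slot 0 (ALU): ISSUE — free A2,Mu2,Ld1,B1 rp5 wp2
slot 1 (MEM): ISSUE — free A2,Mu2,Ld0,B1 rp4 wp1
slot 2 (ALU): ISSUE — free A1,Mu2,Ld0,B1 rp2 wp0
slot 3 (ALU): stall WR_PORT — free A1,Mu2,Ld0,B1 rp2 wp0
slot 4 (MEM): stall FU — free A1,Mu2,Ld0,B1 rp2 wp0
slot 5 (MUL): stall WR_PORT — free A1,Mu2,Ld0,B1 rp2 wp0
slot 6 (ALU): stall WR_PORT — free A1,Mu2,Ld0,B1 rp2 wp0

reason(slot 4) = FU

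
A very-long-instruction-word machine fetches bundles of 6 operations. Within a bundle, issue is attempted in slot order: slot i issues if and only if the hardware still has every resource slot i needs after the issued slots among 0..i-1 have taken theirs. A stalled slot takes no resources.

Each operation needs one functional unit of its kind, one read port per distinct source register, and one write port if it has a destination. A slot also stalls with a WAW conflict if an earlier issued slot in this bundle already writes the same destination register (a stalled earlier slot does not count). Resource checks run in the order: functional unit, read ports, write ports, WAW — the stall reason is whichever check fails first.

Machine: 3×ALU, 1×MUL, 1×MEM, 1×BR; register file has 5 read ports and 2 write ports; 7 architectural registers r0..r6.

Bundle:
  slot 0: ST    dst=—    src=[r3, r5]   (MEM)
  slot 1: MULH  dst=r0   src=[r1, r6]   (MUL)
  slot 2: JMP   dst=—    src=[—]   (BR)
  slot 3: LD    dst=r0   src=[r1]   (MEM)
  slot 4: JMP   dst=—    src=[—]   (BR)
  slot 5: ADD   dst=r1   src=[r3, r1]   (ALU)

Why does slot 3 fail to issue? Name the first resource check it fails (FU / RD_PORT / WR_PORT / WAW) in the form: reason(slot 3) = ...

[0] MEM needs rd=2 wr=0: ok; after: ALU=3 MUL=1 MEM=0 BR=1, R=3, W=2
[1] MUL needs rd=2 wr=1: ok; after: ALU=3 MUL=0 MEM=0 BR=1, R=1, W=1
[2] BR needs rd=0 wr=0: ok; after: ALU=3 MUL=0 MEM=0 BR=0, R=1, W=1
[3] MEM needs rd=1 wr=1: FU; after: ALU=3 MUL=0 MEM=0 BR=0, R=1, W=1
[4] BR needs rd=0 wr=0: FU; after: ALU=3 MUL=0 MEM=0 BR=0, R=1, W=1
[5] ALU needs rd=2 wr=1: RD_PORT; after: ALU=3 MUL=0 MEM=0 BR=0, R=1, W=1

reason(slot 3) = FU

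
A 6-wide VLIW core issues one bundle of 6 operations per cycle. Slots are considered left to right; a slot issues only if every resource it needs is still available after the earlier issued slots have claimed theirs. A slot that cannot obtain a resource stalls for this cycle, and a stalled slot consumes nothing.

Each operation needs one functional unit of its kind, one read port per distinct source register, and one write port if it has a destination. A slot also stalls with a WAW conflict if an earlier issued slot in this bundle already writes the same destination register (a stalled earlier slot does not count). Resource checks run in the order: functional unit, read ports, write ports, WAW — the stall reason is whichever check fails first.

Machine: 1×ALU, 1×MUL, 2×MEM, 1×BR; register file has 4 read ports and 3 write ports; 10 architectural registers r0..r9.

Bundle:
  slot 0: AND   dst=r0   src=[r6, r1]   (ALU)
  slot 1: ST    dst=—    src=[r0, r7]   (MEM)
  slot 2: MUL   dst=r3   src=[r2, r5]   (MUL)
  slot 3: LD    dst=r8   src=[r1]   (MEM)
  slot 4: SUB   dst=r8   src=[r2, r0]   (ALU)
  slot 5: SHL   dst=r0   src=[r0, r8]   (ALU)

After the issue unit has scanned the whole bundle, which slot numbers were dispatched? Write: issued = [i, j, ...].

slot 0 (ALU): ISSUE — free A0,Mu1,Ld2,B1 rp2 wp2
slot 1 (MEM): ISSUE — free A0,Mu1,Ld1,B1 rp0 wp2
slot 2 (MUL): stall RD_PORT — free A0,Mu1,Ld1,B1 rp0 wp2
slot 3 (MEM): stall RD_PORT — free A0,Mu1,Ld1,B1 rp0 wp2
slot 4 (ALU): stall FU — free A0,Mu1,Ld1,B1 rp0 wp2
slot 5 (ALU): stall FU — free A0,Mu1,Ld1,B1 rp0 wp2

issued = [0, 1]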